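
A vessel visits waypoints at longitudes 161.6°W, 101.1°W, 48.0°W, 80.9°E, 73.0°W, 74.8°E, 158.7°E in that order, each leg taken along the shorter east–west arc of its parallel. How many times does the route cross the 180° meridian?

0

Leg 1: -161.6° → -101.1°, shortest Δλ = 60.5° (east) — does not cross 180°.
Leg 2: -101.1° → -48.0°, shortest Δλ = 53.1° (east) — does not cross 180°.
Leg 3: -48.0° → +80.9°, shortest Δλ = 128.9° (east) — does not cross 180°.
Leg 4: +80.9° → -73.0°, shortest Δλ = -153.9° (west) — does not cross 180°.
Leg 5: -73.0° → +74.8°, shortest Δλ = 147.8° (east) — does not cross 180°.
Leg 6: +74.8° → +158.7°, shortest Δλ = 83.9° (east) — does not cross 180°.
Total crossings: 0.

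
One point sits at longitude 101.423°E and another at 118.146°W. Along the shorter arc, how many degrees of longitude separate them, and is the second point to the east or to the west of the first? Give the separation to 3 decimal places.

Raw difference: -118.146 − 101.423 = -219.569°.
Normalise into (−180°, 180°]: -219.569° + 360° = 140.431°.
Positive ⇒ the second point lies to the east; separation 140.431°.

140.431° east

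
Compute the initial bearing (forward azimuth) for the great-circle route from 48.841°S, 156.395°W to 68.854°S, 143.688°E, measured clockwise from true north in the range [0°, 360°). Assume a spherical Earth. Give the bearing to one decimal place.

Δλ = 143.688 − -156.395 = 300.083°; wrapped into (−180°, 180°]: -59.917°.
θ = atan2( sin Δλ · cos φ₂ , cos φ₁ · sin φ₂ − sin φ₁ · cos φ₂ · cos Δλ )
  = atan2(-0.31215, -0.47769) = -146.837° → normalised to [0°, 360°): 213.163°.

213.2°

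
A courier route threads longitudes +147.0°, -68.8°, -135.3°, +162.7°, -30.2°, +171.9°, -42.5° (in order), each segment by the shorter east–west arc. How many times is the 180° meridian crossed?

5

Leg 1: +147.0° → -68.8°, shortest Δλ = 144.2° (east) — crosses 180°.
Leg 2: -68.8° → -135.3°, shortest Δλ = -66.5° (west) — does not cross 180°.
Leg 3: -135.3° → +162.7°, shortest Δλ = -62.0° (west) — crosses 180°.
Leg 4: +162.7° → -30.2°, shortest Δλ = 167.1° (east) — crosses 180°.
Leg 5: -30.2° → +171.9°, shortest Δλ = -157.9° (west) — crosses 180°.
Leg 6: +171.9° → -42.5°, shortest Δλ = 145.6° (east) — crosses 180°.
Total crossings: 5.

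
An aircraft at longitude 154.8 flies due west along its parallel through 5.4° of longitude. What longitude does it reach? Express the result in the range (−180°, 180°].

+149.4°

Start at +154.8°; shift −5.4° → +149.4°.
+149.4° already lies in (−180°, 180°].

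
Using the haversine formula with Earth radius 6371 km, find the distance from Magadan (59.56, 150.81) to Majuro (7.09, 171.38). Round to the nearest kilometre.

Δλ = 171.38 − 150.81 = 20.57°.
Δφ = 7.09 − 59.56 = -52.47°.
a = sin²(Δφ/2) + cos φ₁ · cos φ₂ · sin²(Δλ/2) = 0.211439.
c = 2·atan2(√a, √(1−a)) = 0.95560 rad → d = 6371·c ≈ 6088.10 km.

6088 km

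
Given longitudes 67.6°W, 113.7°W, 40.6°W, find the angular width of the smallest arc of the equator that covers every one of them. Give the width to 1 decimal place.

73.1°

Sort the longitudes: -113.7°, -67.6°, -40.6°.
Eastward gaps between consecutive values (wrapping around): 46.1°, 27.0°, 286.9°.
Largest gap = 286.9° ⇒ minimal covering band is its complement: 360° − 286.9° = 73.1°.
Band runs from -113.7° eastward to -40.6°.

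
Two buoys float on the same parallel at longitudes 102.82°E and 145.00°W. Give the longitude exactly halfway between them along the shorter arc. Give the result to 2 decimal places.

158.91°E

Signed shortest Δλ from +102.82° to -145.00° is +112.18°.
Midpoint longitude = +102.82° + (+112.18°)/2 = +102.82° + 56.09° = +158.91°.
(The naïve average (+102.82 + -145.00)/2 = -21.09° is on the wrong side of the globe.)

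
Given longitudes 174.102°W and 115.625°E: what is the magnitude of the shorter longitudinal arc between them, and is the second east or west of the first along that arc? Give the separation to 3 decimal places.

Raw difference: 115.625 − -174.102 = 289.727°.
Normalise into (−180°, 180°]: 289.727° − 360° = -70.273°.
Negative ⇒ the second point lies to the west; separation 70.273°.

70.273° west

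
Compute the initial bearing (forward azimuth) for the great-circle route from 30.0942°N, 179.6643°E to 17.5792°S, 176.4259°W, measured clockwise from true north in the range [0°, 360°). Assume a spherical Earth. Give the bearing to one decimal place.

175.0°

Δλ = -176.4259 − 179.6643 = -356.0902°; wrapped into (−180°, 180°]: 3.9098°.
θ = atan2( sin Δλ · cos φ₂ , cos φ₁ · sin φ₂ − sin φ₁ · cos φ₂ · cos Δλ )
  = atan2(0.06500, -0.73821) = 174.968° → normalised to [0°, 360°): 174.968°.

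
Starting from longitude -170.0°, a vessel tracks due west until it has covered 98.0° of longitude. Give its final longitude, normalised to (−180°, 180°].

Start at -170.0°; shift −98.0° → -268.0°.
-268.0° lies outside (−180°, 180°]; add 360° → +92.0°.

+92.0°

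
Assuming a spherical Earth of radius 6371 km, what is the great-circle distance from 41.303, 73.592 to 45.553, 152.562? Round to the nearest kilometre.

6129 km

Δλ = 152.562 − 73.592 = 78.970°.
Δφ = 45.553 − 41.303 = 4.250°.
a = sin²(Δφ/2) + cos φ₁ · cos φ₂ · sin²(Δλ/2) = 0.214076.
c = 2·atan2(√a, √(1−a)) = 0.96204 rad → d = 6371·c ≈ 6129.16 km.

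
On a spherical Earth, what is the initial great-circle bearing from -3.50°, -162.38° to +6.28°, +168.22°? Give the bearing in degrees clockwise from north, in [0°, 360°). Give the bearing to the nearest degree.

Δλ = 168.22 − -162.38 = 330.60°; wrapped into (−180°, 180°]: -29.40°.
θ = atan2( sin Δλ · cos φ₂ , cos φ₁ · sin φ₂ − sin φ₁ · cos φ₂ · cos Δλ )
  = atan2(-0.48796, 0.16205) = -71.629° → normalised to [0°, 360°): 288.371°.

288°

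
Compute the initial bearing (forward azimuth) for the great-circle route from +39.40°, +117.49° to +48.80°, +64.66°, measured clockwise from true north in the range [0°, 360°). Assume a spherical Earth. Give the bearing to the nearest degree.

302°

Δλ = 64.66 − 117.49 = -52.83°.
θ = atan2( sin Δλ · cos φ₂ , cos φ₁ · sin φ₂ − sin φ₁ · cos φ₂ · cos Δλ )
  = atan2(-0.52487, 0.32881) = -57.934° → normalised to [0°, 360°): 302.066°.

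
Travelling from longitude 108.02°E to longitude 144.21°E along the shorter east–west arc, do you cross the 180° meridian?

Signed shortest Δλ = ((144.21 − 108.02 + 180) mod 360) − 180 = 36.19°.
Going east by 36.19° from +108.02° reaches +144.21° without touching 180°.

No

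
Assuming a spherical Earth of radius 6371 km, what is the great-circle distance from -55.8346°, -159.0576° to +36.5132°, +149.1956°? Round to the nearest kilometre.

Δλ = 149.1956 − -159.0576 = 308.2532°; wrapped into (−180°, 180°]: -51.7468°.
Δφ = 36.5132 − -55.8346 = 92.3478°.
a = sin²(Δφ/2) + cos φ₁ · cos φ₂ · sin²(Δλ/2) = 0.606435.
c = 2·atan2(√a, √(1−a)) = 1.78531 rad → d = 6371·c ≈ 11374.19 km.

11374 km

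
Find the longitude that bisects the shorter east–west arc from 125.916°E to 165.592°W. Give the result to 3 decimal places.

Signed shortest Δλ from +125.916° to -165.592° is +68.492°.
Midpoint longitude = +125.916° + (+68.492°)/2 = +125.916° + 34.246° = +160.162°.
(The naïve average (+125.916 + -165.592)/2 = -19.838° is on the wrong side of the globe.)

160.162°E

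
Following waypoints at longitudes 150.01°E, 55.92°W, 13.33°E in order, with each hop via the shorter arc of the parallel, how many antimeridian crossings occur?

1

Leg 1: +150.01° → -55.92°, shortest Δλ = 154.07° (east) — crosses 180°.
Leg 2: -55.92° → +13.33°, shortest Δλ = 69.25° (east) — does not cross 180°.
Total crossings: 1.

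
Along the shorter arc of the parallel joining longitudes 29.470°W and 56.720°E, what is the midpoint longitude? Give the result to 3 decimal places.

Signed shortest Δλ from -29.470° to +56.720° is +86.190°.
Midpoint longitude = -29.470° + (+86.190°)/2 = -29.470° + 43.095° = +13.625°.

13.625°E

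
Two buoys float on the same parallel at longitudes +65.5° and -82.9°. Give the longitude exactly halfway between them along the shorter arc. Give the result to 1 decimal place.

Signed shortest Δλ from +65.5° to -82.9° is -148.4°.
Midpoint longitude = +65.5° + (-148.4°)/2 = +65.5° − 74.2° = -8.7°.

-8.7°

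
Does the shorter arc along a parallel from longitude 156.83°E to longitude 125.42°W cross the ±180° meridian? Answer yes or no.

Naïve |-125.42 − 156.83| = 282.25° > 180°, so the shorter arc goes the other way round — across 180°.
Signed shortest Δλ = ((-125.42 − 156.83 + 180) mod 360) − 180 = 77.75°.
Going east by 77.75° from +156.83° passes through 180° before reaching -125.42°.

Yes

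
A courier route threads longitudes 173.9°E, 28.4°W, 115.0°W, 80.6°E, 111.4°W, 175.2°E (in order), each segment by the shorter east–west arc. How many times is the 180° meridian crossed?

4

Leg 1: +173.9° → -28.4°, shortest Δλ = 157.7° (east) — crosses 180°.
Leg 2: -28.4° → -115.0°, shortest Δλ = -86.6° (west) — does not cross 180°.
Leg 3: -115.0° → +80.6°, shortest Δλ = -164.4° (west) — crosses 180°.
Leg 4: +80.6° → -111.4°, shortest Δλ = 168.0° (east) — crosses 180°.
Leg 5: -111.4° → +175.2°, shortest Δλ = -73.4° (west) — crosses 180°.
Total crossings: 4.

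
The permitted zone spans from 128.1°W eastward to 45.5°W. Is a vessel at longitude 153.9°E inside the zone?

No

Band width going east from -128.1° to -45.5°: ((-45.5 − -128.1) mod 360) = 82.6°.
Offset of +153.9° east of the west edge: ((153.9 − -128.1) mod 360) = 282.0°.
282.0° > 82.6° ⇒ outside.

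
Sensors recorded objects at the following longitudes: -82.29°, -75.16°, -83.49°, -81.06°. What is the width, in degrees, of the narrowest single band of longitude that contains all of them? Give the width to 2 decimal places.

8.33°

Sort the longitudes: -83.49°, -82.29°, -81.06°, -75.16°.
Eastward gaps between consecutive values (wrapping around): 1.20°, 1.23°, 5.90°, 351.67°.
Largest gap = 351.67° ⇒ minimal covering band is its complement: 360° − 351.67° = 8.33°.
Band runs from -83.49° eastward to -75.16°.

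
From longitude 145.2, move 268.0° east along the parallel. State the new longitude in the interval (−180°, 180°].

+53.2°

Start at +145.2°; shift +268.0° → +413.2°.
+413.2° lies outside (−180°, 180°]; subtract 360° → +53.2°.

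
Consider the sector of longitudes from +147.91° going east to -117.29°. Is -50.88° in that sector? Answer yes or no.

Band width going east from +147.91° to -117.29°: ((-117.29 − 147.91) mod 360) = 94.80°.
Offset of -50.88° east of the west edge: ((-50.88 − 147.91) mod 360) = 161.21°.
161.21° > 94.80° ⇒ outside.

No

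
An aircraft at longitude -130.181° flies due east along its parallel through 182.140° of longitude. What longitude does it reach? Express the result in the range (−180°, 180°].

Start at -130.181°; shift +182.140° → +51.959°.
+51.959° already lies in (−180°, 180°].

+51.959°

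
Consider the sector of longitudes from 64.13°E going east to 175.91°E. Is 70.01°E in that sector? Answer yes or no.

Band width going east from +64.13° to +175.91°: ((175.91 − 64.13) mod 360) = 111.78°.
Offset of +70.01° east of the west edge: ((70.01 − 64.13) mod 360) = 5.88°.
5.88° ≤ 111.78° ⇒ inside.

Yes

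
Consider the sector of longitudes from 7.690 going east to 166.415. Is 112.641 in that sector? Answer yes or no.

Yes

Band width going east from +7.690° to +166.415°: ((166.415 − 7.690) mod 360) = 158.725°.
Offset of +112.641° east of the west edge: ((112.641 − 7.690) mod 360) = 104.951°.
104.951° ≤ 158.725° ⇒ inside.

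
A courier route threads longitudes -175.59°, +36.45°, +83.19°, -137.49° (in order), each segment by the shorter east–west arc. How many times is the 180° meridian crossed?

2

Leg 1: -175.59° → +36.45°, shortest Δλ = -147.96° (west) — crosses 180°.
Leg 2: +36.45° → +83.19°, shortest Δλ = 46.74° (east) — does not cross 180°.
Leg 3: +83.19° → -137.49°, shortest Δλ = 139.32° (east) — crosses 180°.
Total crossings: 2.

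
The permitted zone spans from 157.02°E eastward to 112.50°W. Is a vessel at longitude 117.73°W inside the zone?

Yes

Band width going east from +157.02° to -112.50°: ((-112.50 − 157.02) mod 360) = 90.48°.
Offset of -117.73° east of the west edge: ((-117.73 − 157.02) mod 360) = 85.25°.
85.25° ≤ 90.48° ⇒ inside.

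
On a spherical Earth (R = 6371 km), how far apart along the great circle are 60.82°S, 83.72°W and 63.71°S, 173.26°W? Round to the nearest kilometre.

Δλ = -173.26 − -83.72 = -89.54°.
Δφ = -63.71 − -60.82 = -2.89°.
a = sin²(Δφ/2) + cos φ₁ · cos φ₂ · sin²(Δλ/2) = 0.107742.
c = 2·atan2(√a, √(1−a)) = 0.66888 rad → d = 6371·c ≈ 4261.44 km.

4261 km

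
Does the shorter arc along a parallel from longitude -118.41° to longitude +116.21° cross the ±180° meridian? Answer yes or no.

Yes

Naïve |116.21 − -118.41| = 234.62° > 180°, so the shorter arc goes the other way round — across 180°.
Signed shortest Δλ = ((116.21 − -118.41 + 180) mod 360) − 180 = -125.38°.
Going west by 125.38° from -118.41° passes through 180° before reaching +116.21°.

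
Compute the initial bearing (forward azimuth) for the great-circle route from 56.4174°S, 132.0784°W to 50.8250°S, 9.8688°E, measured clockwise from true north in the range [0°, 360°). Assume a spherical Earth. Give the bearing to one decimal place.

Δλ = 9.8688 − -132.0784 = 141.9472°.
θ = atan2( sin Δλ · cos φ₂ , cos φ₁ · sin φ₂ − sin φ₁ · cos φ₂ · cos Δλ )
  = atan2(0.38937, -0.84320) = 155.214° → normalised to [0°, 360°): 155.214°.

155.2°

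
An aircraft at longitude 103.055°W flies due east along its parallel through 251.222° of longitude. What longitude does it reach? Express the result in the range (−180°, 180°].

Start at -103.055°; shift +251.222° → +148.167°.
+148.167° already lies in (−180°, 180°].

148.167°E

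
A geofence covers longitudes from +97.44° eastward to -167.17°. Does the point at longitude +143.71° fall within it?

Yes

Band width going east from +97.44° to -167.17°: ((-167.17 − 97.44) mod 360) = 95.39°.
Offset of +143.71° east of the west edge: ((143.71 − 97.44) mod 360) = 46.27°.
46.27° ≤ 95.39° ⇒ inside.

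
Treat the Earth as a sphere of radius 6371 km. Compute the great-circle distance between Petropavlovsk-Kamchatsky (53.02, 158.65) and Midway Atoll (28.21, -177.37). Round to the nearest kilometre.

Δλ = -177.37 − 158.65 = -336.02°; wrapped into (−180°, 180°]: 23.98°.
Δφ = 28.21 − 53.02 = -24.81°.
a = sin²(Δφ/2) + cos φ₁ · cos φ₂ · sin²(Δλ/2) = 0.069024.
c = 2·atan2(√a, √(1−a)) = 0.53169 rad → d = 6371·c ≈ 3387.40 km.

3387 km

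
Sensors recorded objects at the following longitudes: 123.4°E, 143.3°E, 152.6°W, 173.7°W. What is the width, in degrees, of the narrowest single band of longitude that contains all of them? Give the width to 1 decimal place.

Sort the longitudes: -173.7°, -152.6°, +123.4°, +143.3°.
Eastward gaps between consecutive values (wrapping around): 21.1°, 276.0°, 19.9°, 43.0°.
Largest gap = 276.0° ⇒ minimal covering band is its complement: 360° − 276.0° = 84.0°.
Band runs from +123.4° eastward to -152.6°, crossing the antimeridian.

84.0°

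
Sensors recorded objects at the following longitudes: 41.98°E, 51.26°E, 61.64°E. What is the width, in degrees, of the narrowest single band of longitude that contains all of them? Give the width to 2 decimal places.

Sort the longitudes: +41.98°, +51.26°, +61.64°.
Eastward gaps between consecutive values (wrapping around): 9.28°, 10.38°, 340.34°.
Largest gap = 340.34° ⇒ minimal covering band is its complement: 360° − 340.34° = 19.66°.
Band runs from +41.98° eastward to +61.64°.

19.66°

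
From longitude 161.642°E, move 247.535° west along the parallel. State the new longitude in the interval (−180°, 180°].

Start at +161.642°; shift −247.535° → -85.893°.
-85.893° already lies in (−180°, 180°].

85.893°W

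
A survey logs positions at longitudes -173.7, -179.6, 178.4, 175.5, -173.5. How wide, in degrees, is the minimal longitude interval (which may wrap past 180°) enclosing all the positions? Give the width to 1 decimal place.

Sort the longitudes: -179.6°, -173.7°, -173.5°, +175.5°, +178.4°.
Eastward gaps between consecutive values (wrapping around): 5.9°, 0.2°, 349.0°, 2.9°, 2.0°.
Largest gap = 349.0° ⇒ minimal covering band is its complement: 360° − 349.0° = 11.0°.
Band runs from +175.5° eastward to -173.5°, crossing the antimeridian.

11.0°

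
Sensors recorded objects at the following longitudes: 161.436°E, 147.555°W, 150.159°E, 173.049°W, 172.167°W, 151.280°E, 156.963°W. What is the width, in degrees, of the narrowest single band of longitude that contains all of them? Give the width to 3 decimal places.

62.286°

Sort the longitudes: -173.049°, -172.167°, -156.963°, -147.555°, +150.159°, +151.280°, +161.436°.
Eastward gaps between consecutive values (wrapping around): 0.882°, 15.204°, 9.408°, 297.714°, 1.121°, 10.156°, 25.515°.
Largest gap = 297.714° ⇒ minimal covering band is its complement: 360° − 297.714° = 62.286°.
Band runs from +150.159° eastward to -147.555°, crossing the antimeridian.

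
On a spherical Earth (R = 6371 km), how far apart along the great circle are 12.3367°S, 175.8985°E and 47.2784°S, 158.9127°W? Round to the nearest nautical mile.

2451 nmi

Δλ = -158.9127 − 175.8985 = -334.8112°; wrapped into (−180°, 180°]: 25.1888°.
Δφ = -47.2784 − -12.3367 = -34.9417°.
a = sin²(Δφ/2) + cos φ₁ · cos φ₂ · sin²(Δλ/2) = 0.121644.
c = 2·atan2(√a, √(1−a)) = 0.71253 rad → d = 6371·c ≈ 4539.51 km ≈ 2451.14 nmi.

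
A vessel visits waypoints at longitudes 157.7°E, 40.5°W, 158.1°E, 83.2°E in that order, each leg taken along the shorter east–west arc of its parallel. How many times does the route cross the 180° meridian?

Leg 1: +157.7° → -40.5°, shortest Δλ = 161.8° (east) — crosses 180°.
Leg 2: -40.5° → +158.1°, shortest Δλ = -161.4° (west) — crosses 180°.
Leg 3: +158.1° → +83.2°, shortest Δλ = -74.9° (west) — does not cross 180°.
Total crossings: 2.

2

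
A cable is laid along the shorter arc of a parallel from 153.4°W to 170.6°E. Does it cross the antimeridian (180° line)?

Naïve |170.6 − -153.4| = 324.0° > 180°, so the shorter arc goes the other way round — across 180°.
Signed shortest Δλ = ((170.6 − -153.4 + 180) mod 360) − 180 = -36.0°.
Going west by 36.0° from -153.4° passes through 180° before reaching +170.6°.

Yes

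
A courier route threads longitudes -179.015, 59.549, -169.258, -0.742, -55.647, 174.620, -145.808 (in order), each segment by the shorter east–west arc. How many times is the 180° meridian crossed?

4

Leg 1: -179.015° → +59.549°, shortest Δλ = -121.436° (west) — crosses 180°.
Leg 2: +59.549° → -169.258°, shortest Δλ = 131.193° (east) — crosses 180°.
Leg 3: -169.258° → -0.742°, shortest Δλ = 168.516° (east) — does not cross 180°.
Leg 4: -0.742° → -55.647°, shortest Δλ = -54.905° (west) — does not cross 180°.
Leg 5: -55.647° → +174.620°, shortest Δλ = -129.733° (west) — crosses 180°.
Leg 6: +174.620° → -145.808°, shortest Δλ = 39.572° (east) — crosses 180°.
Total crossings: 4.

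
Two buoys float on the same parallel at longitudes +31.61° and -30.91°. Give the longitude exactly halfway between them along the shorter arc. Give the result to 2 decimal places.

+0.35°

Signed shortest Δλ from +31.61° to -30.91° is -62.52°.
Midpoint longitude = +31.61° + (-62.52°)/2 = +31.61° − 31.26° = +0.35°.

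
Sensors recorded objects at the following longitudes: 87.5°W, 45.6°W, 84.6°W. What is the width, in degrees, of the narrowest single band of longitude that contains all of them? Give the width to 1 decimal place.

Sort the longitudes: -87.5°, -84.6°, -45.6°.
Eastward gaps between consecutive values (wrapping around): 2.9°, 39.0°, 318.1°.
Largest gap = 318.1° ⇒ minimal covering band is its complement: 360° − 318.1° = 41.9°.
Band runs from -87.5° eastward to -45.6°.

41.9°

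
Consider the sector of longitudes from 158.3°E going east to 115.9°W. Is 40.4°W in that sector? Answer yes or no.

Band width going east from +158.3° to -115.9°: ((-115.9 − 158.3) mod 360) = 85.8°.
Offset of -40.4° east of the west edge: ((-40.4 − 158.3) mod 360) = 161.3°.
161.3° > 85.8° ⇒ outside.

No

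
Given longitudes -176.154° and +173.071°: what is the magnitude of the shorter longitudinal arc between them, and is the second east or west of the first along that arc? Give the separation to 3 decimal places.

10.775° west

Raw difference: 173.071 − -176.154 = 349.225°.
Normalise into (−180°, 180°]: 349.225° − 360° = -10.775°.
Negative ⇒ the second point lies to the west; separation 10.775°.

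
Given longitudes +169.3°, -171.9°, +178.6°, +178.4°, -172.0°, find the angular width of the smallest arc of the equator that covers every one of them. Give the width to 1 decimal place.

Sort the longitudes: -172.0°, -171.9°, +169.3°, +178.4°, +178.6°.
Eastward gaps between consecutive values (wrapping around): 0.1°, 341.2°, 9.1°, 0.2°, 9.4°.
Largest gap = 341.2° ⇒ minimal covering band is its complement: 360° − 341.2° = 18.8°.
Band runs from +169.3° eastward to -171.9°, crossing the antimeridian.

18.8°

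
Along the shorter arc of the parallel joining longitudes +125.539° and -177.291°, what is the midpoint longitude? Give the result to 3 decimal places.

Signed shortest Δλ from +125.539° to -177.291° is +57.170°.
Midpoint longitude = +125.539° + (+57.170°)/2 = +125.539° + 28.585° = +154.124°.
(The naïve average (+125.539 + -177.291)/2 = -25.876° is on the wrong side of the globe.)

+154.124°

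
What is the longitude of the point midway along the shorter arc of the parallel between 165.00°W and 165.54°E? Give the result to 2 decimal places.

179.73°W

Signed shortest Δλ from -165.00° to +165.54° is -29.46°.
Midpoint longitude = -165.00° + (-29.46°)/2 = -165.00° − 14.73° = -179.73°.
(The naïve average (-165.00 + +165.54)/2 = 0.27° is on the wrong side of the globe.)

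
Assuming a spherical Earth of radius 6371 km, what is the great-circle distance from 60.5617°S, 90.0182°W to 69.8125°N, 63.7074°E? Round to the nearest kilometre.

Δλ = 63.7074 − -90.0182 = 153.7256°.
Δφ = 69.8125 − -60.5617 = 130.3742°.
a = sin²(Δφ/2) + cos φ₁ · cos φ₂ · sin²(Δλ/2) = 0.984735.
c = 2·atan2(√a, √(1−a)) = 2.89386 rad → d = 6371·c ≈ 18436.78 km.

18437 km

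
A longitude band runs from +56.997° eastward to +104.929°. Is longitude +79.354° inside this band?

Band width going east from +56.997° to +104.929°: ((104.929 − 56.997) mod 360) = 47.932°.
Offset of +79.354° east of the west edge: ((79.354 − 56.997) mod 360) = 22.357°.
22.357° ≤ 47.932° ⇒ inside.

Yes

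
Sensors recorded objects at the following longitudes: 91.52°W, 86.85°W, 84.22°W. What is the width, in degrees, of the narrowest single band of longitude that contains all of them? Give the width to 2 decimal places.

Sort the longitudes: -91.52°, -86.85°, -84.22°.
Eastward gaps between consecutive values (wrapping around): 4.67°, 2.63°, 352.70°.
Largest gap = 352.70° ⇒ minimal covering band is its complement: 360° − 352.70° = 7.30°.
Band runs from -91.52° eastward to -84.22°.

7.30°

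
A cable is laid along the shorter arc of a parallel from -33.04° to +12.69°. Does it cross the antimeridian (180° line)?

No

Signed shortest Δλ = ((12.69 − -33.04 + 180) mod 360) − 180 = 45.73°.
Going east by 45.73° from -33.04° reaches +12.69° without touching 180°.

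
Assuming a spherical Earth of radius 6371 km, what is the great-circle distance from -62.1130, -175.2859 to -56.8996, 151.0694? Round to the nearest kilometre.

Δλ = 151.0694 − -175.2859 = 326.3553°; wrapped into (−180°, 180°]: -33.6447°.
Δφ = -56.8996 − -62.1130 = 5.2134°.
a = sin²(Δφ/2) + cos φ₁ · cos φ₂ · sin²(Δλ/2) = 0.023462.
c = 2·atan2(√a, √(1−a)) = 0.30756 rad → d = 6371·c ≈ 1959.45 km.

1959 km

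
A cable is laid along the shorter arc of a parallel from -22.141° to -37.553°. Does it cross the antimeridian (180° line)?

Signed shortest Δλ = ((-37.553 − -22.141 + 180) mod 360) − 180 = -15.412°.
Going west by 15.412° from -22.141° reaches -37.553° without touching 180°.

No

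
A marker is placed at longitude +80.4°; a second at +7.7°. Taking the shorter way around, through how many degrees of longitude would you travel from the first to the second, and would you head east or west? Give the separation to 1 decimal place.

Raw difference: 7.7 − 80.4 = -72.7°.
Normalise into (−180°, 180°]: -72.7° stays -72.7°.
Negative ⇒ the second point lies to the west; separation 72.7°.

72.7° west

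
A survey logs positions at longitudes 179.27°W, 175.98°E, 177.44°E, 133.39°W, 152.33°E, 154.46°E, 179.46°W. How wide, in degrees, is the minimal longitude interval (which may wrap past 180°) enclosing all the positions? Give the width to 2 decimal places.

Sort the longitudes: -179.46°, -179.27°, -133.39°, +152.33°, +154.46°, +175.98°, +177.44°.
Eastward gaps between consecutive values (wrapping around): 0.19°, 45.88°, 285.72°, 2.13°, 21.52°, 1.46°, 3.10°.
Largest gap = 285.72° ⇒ minimal covering band is its complement: 360° − 285.72° = 74.28°.
Band runs from +152.33° eastward to -133.39°, crossing the antimeridian.

74.28°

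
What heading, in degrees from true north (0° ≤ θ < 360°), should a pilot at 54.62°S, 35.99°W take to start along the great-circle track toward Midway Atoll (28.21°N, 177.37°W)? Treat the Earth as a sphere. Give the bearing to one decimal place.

242.4°

Δλ = -177.37 − -35.99 = -141.38°.
θ = atan2( sin Δλ · cos φ₂ , cos φ₁ · sin φ₂ − sin φ₁ · cos φ₂ · cos Δλ )
  = atan2(-0.55002, -0.28766) = -117.610° → normalised to [0°, 360°): 242.390°.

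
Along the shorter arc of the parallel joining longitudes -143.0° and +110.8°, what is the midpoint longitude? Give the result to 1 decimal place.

+163.9°

Signed shortest Δλ from -143.0° to +110.8° is -106.2°.
Midpoint longitude = -143.0° + (-106.2°)/2 = -143.0° − 53.1° = -196.1°.
Normalise into (−180°, 180°]: +163.9°.
(The naïve average (-143.0 + +110.8)/2 = -16.1° is on the wrong side of the globe.)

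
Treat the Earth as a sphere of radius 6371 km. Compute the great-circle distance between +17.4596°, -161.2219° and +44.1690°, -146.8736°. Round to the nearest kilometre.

Δλ = -146.8736 − -161.2219 = 14.3483°.
Δφ = 44.1690 − 17.4596 = 26.7094°.
a = sin²(Δφ/2) + cos φ₁ · cos φ₂ · sin²(Δλ/2) = 0.064023.
c = 2·atan2(√a, √(1−a)) = 0.51162 rad → d = 6371·c ≈ 3259.51 km.

3260 km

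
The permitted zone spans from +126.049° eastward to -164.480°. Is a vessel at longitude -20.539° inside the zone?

No

Band width going east from +126.049° to -164.480°: ((-164.480 − 126.049) mod 360) = 69.471°.
Offset of -20.539° east of the west edge: ((-20.539 − 126.049) mod 360) = 213.412°.
213.412° > 69.471° ⇒ outside.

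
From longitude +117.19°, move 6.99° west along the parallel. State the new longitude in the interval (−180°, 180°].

Start at +117.19°; shift −6.99° → +110.20°.
+110.20° already lies in (−180°, 180°].

+110.20°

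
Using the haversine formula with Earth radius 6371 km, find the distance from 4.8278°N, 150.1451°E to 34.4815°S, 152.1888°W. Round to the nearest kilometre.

Δλ = -152.1888 − 150.1451 = -302.3339°; wrapped into (−180°, 180°]: 57.6661°.
Δφ = -34.4815 − 4.8278 = -39.3093°.
a = sin²(Δφ/2) + cos φ₁ · cos φ₂ · sin²(Δλ/2) = 0.304164.
c = 2·atan2(√a, √(1−a)) = 1.16835 rad → d = 6371·c ≈ 7443.54 km.

7444 km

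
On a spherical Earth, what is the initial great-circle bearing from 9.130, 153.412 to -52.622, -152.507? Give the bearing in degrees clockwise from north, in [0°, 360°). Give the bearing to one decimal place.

149.7°

Δλ = -152.507 − 153.412 = -305.919°; wrapped into (−180°, 180°]: 54.081°.
θ = atan2( sin Δλ · cos φ₂ , cos φ₁ · sin φ₂ − sin φ₁ · cos φ₂ · cos Δλ )
  = atan2(0.49163, -0.84109) = 149.693° → normalised to [0°, 360°): 149.693°.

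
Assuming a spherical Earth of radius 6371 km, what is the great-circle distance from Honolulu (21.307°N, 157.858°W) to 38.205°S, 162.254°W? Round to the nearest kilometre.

6633 km

Δλ = -162.254 − -157.858 = -4.396°.
Δφ = -38.205 − 21.307 = -59.512°.
a = sin²(Δφ/2) + cos φ₁ · cos φ₂ · sin²(Δλ/2) = 0.247398.
c = 2·atan2(√a, √(1−a)) = 1.04118 rad → d = 6371·c ≈ 6633.34 km.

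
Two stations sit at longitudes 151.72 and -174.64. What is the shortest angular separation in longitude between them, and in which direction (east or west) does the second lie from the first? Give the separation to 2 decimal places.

33.64° east

Raw difference: -174.64 − 151.72 = -326.36°.
Normalise into (−180°, 180°]: -326.36° + 360° = 33.64°.
Positive ⇒ the second point lies to the east; separation 33.64°.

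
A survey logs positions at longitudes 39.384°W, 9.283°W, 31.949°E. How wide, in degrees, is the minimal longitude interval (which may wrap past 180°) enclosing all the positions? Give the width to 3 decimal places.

Sort the longitudes: -39.384°, -9.283°, +31.949°.
Eastward gaps between consecutive values (wrapping around): 30.101°, 41.232°, 288.667°.
Largest gap = 288.667° ⇒ minimal covering band is its complement: 360° − 288.667° = 71.333°.
Band runs from -39.384° eastward to +31.949°.

71.333°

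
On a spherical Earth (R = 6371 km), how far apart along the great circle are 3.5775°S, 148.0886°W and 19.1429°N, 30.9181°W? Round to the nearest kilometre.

12989 km

Δλ = -30.9181 − -148.0886 = 117.1705°.
Δφ = 19.1429 − -3.5775 = 22.7204°.
a = sin²(Δφ/2) + cos φ₁ · cos φ₂ · sin²(Δλ/2) = 0.725505.
c = 2·atan2(√a, √(1−a)) = 2.03869 rad → d = 6371·c ≈ 12988.52 km.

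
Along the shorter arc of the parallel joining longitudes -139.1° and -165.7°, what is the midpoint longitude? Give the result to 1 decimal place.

Signed shortest Δλ from -139.1° to -165.7° is -26.6°.
Midpoint longitude = -139.1° + (-26.6°)/2 = -139.1° − 13.3° = -152.4°.

-152.4°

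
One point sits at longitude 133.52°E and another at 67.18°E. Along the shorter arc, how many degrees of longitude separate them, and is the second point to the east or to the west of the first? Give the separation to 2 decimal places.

66.34° west

Raw difference: 67.18 − 133.52 = -66.34°.
Normalise into (−180°, 180°]: -66.34° stays -66.34°.
Negative ⇒ the second point lies to the west; separation 66.34°.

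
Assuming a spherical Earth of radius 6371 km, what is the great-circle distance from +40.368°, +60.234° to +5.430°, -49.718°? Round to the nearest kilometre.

Δλ = -49.718 − 60.234 = -109.952°.
Δφ = 5.430 − 40.368 = -34.938°.
a = sin²(Δφ/2) + cos φ₁ · cos φ₂ · sin²(Δλ/2) = 0.598764.
c = 2·atan2(√a, √(1−a)) = 1.76963 rad → d = 6371·c ≈ 11274.32 km.

11274 km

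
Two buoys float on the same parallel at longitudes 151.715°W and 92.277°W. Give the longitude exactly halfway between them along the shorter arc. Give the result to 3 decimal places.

121.996°W

Signed shortest Δλ from -151.715° to -92.277° is +59.438°.
Midpoint longitude = -151.715° + (+59.438°)/2 = -151.715° + 29.719° = -121.996°.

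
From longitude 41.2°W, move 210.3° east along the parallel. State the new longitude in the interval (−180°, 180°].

Start at -41.2°; shift +210.3° → +169.1°.
+169.1° already lies in (−180°, 180°].

169.1°E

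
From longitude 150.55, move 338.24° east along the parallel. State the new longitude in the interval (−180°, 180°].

Start at +150.55°; shift +338.24° → +488.79°.
+488.79° lies outside (−180°, 180°]; subtract 360° → +128.79°.

+128.79°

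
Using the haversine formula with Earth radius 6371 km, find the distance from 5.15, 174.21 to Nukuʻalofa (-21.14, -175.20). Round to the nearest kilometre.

3143 km

Δλ = -175.20 − 174.21 = -349.41°; wrapped into (−180°, 180°]: 10.59°.
Δφ = -21.14 − 5.15 = -26.29°.
a = sin²(Δφ/2) + cos φ₁ · cos φ₂ · sin²(Δλ/2) = 0.059629.
c = 2·atan2(√a, √(1−a)) = 0.49337 rad → d = 6371·c ≈ 3143.26 km.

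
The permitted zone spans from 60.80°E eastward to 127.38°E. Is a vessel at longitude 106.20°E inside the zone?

Band width going east from +60.80° to +127.38°: ((127.38 − 60.80) mod 360) = 66.58°.
Offset of +106.20° east of the west edge: ((106.20 − 60.80) mod 360) = 45.40°.
45.40° ≤ 66.58° ⇒ inside.

Yes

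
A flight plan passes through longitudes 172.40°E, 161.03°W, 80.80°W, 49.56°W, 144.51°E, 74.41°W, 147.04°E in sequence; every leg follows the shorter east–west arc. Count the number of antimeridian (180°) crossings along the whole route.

4

Leg 1: +172.40° → -161.03°, shortest Δλ = 26.57° (east) — crosses 180°.
Leg 2: -161.03° → -80.80°, shortest Δλ = 80.23° (east) — does not cross 180°.
Leg 3: -80.80° → -49.56°, shortest Δλ = 31.24° (east) — does not cross 180°.
Leg 4: -49.56° → +144.51°, shortest Δλ = -165.93° (west) — crosses 180°.
Leg 5: +144.51° → -74.41°, shortest Δλ = 141.08° (east) — crosses 180°.
Leg 6: -74.41° → +147.04°, shortest Δλ = -138.55° (west) — crosses 180°.
Total crossings: 4.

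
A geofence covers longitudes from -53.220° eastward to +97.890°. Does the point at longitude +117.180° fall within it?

Band width going east from -53.220° to +97.890°: ((97.890 − -53.220) mod 360) = 151.110°.
Offset of +117.180° east of the west edge: ((117.180 − -53.220) mod 360) = 170.400°.
170.400° > 151.110° ⇒ outside.

No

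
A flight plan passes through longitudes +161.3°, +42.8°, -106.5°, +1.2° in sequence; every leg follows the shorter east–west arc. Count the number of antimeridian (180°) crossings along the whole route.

Leg 1: +161.3° → +42.8°, shortest Δλ = -118.5° (west) — does not cross 180°.
Leg 2: +42.8° → -106.5°, shortest Δλ = -149.3° (west) — does not cross 180°.
Leg 3: -106.5° → +1.2°, shortest Δλ = 107.7° (east) — does not cross 180°.
Total crossings: 0.

0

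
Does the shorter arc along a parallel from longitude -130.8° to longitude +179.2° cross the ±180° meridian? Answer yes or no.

Naïve |179.2 − -130.8| = 310.0° > 180°, so the shorter arc goes the other way round — across 180°.
Signed shortest Δλ = ((179.2 − -130.8 + 180) mod 360) − 180 = -50.0°.
Going west by 50.0° from -130.8° passes through 180° before reaching +179.2°.

Yes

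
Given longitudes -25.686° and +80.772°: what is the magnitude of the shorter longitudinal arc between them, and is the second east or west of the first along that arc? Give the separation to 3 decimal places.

Raw difference: 80.772 − -25.686 = 106.458°.
Normalise into (−180°, 180°]: 106.458° stays 106.458°.
Positive ⇒ the second point lies to the east; separation 106.458°.

106.458° east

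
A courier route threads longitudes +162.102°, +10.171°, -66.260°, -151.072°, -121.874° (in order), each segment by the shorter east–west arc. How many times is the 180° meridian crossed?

Leg 1: +162.102° → +10.171°, shortest Δλ = -151.931° (west) — does not cross 180°.
Leg 2: +10.171° → -66.260°, shortest Δλ = -76.431° (west) — does not cross 180°.
Leg 3: -66.260° → -151.072°, shortest Δλ = -84.812° (west) — does not cross 180°.
Leg 4: -151.072° → -121.874°, shortest Δλ = 29.198° (east) — does not cross 180°.
Total crossings: 0.

0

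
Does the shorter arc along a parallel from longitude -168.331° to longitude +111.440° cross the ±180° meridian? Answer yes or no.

Naïve |111.440 − -168.331| = 279.771° > 180°, so the shorter arc goes the other way round — across 180°.
Signed shortest Δλ = ((111.440 − -168.331 + 180) mod 360) − 180 = -80.229°.
Going west by 80.229° from -168.331° passes through 180° before reaching +111.440°.

Yes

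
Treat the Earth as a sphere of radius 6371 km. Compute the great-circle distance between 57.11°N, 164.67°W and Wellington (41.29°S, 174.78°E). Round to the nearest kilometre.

11109 km

Δλ = 174.78 − -164.67 = 339.45°; wrapped into (−180°, 180°]: -20.55°.
Δφ = -41.29 − 57.11 = -98.40°.
a = sin²(Δφ/2) + cos φ₁ · cos φ₂ · sin²(Δλ/2) = 0.586023.
c = 2·atan2(√a, √(1−a)) = 1.74370 rad → d = 6371·c ≈ 11109.13 km.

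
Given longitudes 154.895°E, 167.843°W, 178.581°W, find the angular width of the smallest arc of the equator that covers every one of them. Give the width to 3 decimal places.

Sort the longitudes: -178.581°, -167.843°, +154.895°.
Eastward gaps between consecutive values (wrapping around): 10.738°, 322.738°, 26.524°.
Largest gap = 322.738° ⇒ minimal covering band is its complement: 360° − 322.738° = 37.262°.
Band runs from +154.895° eastward to -167.843°, crossing the antimeridian.

37.262°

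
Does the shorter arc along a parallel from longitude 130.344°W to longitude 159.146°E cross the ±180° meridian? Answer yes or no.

Yes

Naïve |159.146 − -130.344| = 289.49° > 180°, so the shorter arc goes the other way round — across 180°.
Signed shortest Δλ = ((159.146 − -130.344 + 180) mod 360) − 180 = -70.51°.
Going west by 70.51° from -130.344° passes through 180° before reaching +159.146°.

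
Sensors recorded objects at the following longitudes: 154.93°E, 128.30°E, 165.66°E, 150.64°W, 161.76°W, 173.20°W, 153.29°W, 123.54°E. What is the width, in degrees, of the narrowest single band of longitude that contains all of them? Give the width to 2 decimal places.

85.82°

Sort the longitudes: -173.20°, -161.76°, -153.29°, -150.64°, +123.54°, +128.30°, +154.93°, +165.66°.
Eastward gaps between consecutive values (wrapping around): 11.44°, 8.47°, 2.65°, 274.18°, 4.76°, 26.63°, 10.73°, 21.14°.
Largest gap = 274.18° ⇒ minimal covering band is its complement: 360° − 274.18° = 85.82°.
Band runs from +123.54° eastward to -150.64°, crossing the antimeridian.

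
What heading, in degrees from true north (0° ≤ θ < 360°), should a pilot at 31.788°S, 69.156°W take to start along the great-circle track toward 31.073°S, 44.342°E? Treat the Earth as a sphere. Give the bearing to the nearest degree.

Δλ = 44.342 − -69.156 = 113.498°.
θ = atan2( sin Δλ · cos φ₂ , cos φ₁ · sin φ₂ − sin φ₁ · cos φ₂ · cos Δλ )
  = atan2(0.78548, -0.61861) = 128.222° → normalised to [0°, 360°): 128.222°.

128°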